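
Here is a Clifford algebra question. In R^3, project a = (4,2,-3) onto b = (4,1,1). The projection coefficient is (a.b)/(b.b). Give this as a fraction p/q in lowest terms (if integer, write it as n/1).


Projection coefficient = (a . b) / (b . b)
a . b = 4*4 + 2*1 + (-3)*1
= 16 + 2 + (-3) = 15
b . b = 4^2 + 1^2 + 1^2
= 16 + 1 + 1 = 18
Coefficient = 15/18
In lowest terms: 5/6


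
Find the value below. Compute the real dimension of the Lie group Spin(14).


Spin(n) double-covers SO(n); both have Lie algebra so(n) of dimension n(n-1)/2.
n = 14
n(n-1) = 14 * 13 = 182
dim Spin(14) = 182/2 = 91


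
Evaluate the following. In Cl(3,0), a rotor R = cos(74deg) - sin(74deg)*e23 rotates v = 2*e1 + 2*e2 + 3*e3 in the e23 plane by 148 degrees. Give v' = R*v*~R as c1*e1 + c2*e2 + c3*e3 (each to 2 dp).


Rotor R = cos(74deg) - sin(74deg)*e23
Rotation angle theta = 2 * 74 = 148 degrees in the e23 plane (e2 -> e3).
The component perpendicular to the plane (e1) is invariant: v'_1 = v1 = 2.00
cos(148deg) = -0.8480, sin(148deg) = 0.5299
v'_2 = v2*cos(theta) - v3*sin(theta) = 2*(-0.8480) - 3*0.5299 = -3.29
v'_3 = v2*sin(theta) + v3*cos(theta) = 2*0.5299 + 3*(-0.8480) = -1.48
v' = 2.00*e1 - 3.29*e2 - 1.48*e3


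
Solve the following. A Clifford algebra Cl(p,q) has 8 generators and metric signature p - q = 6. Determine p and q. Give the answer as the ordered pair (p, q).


We need p + q = 8 and p - q = 6.
Adding: 2p = 8 + 6 = 14, so p = 7.
Then q = 8 - 7 = 1.
(p, q) = (7, 1)


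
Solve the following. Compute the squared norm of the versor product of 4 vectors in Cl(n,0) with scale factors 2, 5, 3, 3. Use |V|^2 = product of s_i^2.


Each vector v_i has |v_i|^2 = s_i^2
Squared scales: 2^2 = 4, 5^2 = 25, 3^2 = 9, 3^2 = 9
|V|^2 = 4 * 25 * 9 * 9
= 8100


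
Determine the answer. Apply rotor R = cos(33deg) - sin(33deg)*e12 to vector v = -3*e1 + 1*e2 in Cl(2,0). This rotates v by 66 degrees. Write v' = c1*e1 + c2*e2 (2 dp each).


Rotor R = cos(33deg) - sin(33deg)*e12
Rotation angle theta = 2 * 33 = 66 degrees
v' = R*v*~R rotates v by theta.
cos(66deg) = 0.4067, sin(66deg) = 0.9135
v'_1 = -3*cos(66deg) - 1*sin(66deg)
= -3*0.4067 - 1*0.9135
= -2.13
v'_2 = -3*sin(66deg) + 1*cos(66deg)
= -3*0.9135 + 1*0.4067
= -2.33
v' = -2.13*e1 - 2.33*e2


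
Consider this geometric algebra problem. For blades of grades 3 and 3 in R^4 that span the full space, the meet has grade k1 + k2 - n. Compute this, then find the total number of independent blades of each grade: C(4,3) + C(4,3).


Meet grade = grade(A) + grade(B) - n
= 3 + 3 - 4 = 2
C(4,3) = 4
C(4,3) = 4
dim_A + dim_B = 4 + 4 = 8


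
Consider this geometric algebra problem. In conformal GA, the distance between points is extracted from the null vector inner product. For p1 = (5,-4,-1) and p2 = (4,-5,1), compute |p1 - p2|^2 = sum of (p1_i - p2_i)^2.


p1 - p2 = (1, 1, -2)
|p1 - p2|^2 = 1^2 + 1^2 + (-2)^2
= 1 + 1 + 4
= 6


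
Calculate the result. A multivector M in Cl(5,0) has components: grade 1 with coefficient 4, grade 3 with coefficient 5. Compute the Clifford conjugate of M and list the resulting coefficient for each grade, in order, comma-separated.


Clifford conjugate sign for grade k: (-1)^(k(k+1)/2)
Grade 1: (-1)^(1*2/2) = (-1)^1 = -1, coeff 4 -> -4
Grade 3: (-1)^(3*4/2) = (-1)^6 = 1, coeff 5 -> 5
Conjugated coefficients: -4, 5


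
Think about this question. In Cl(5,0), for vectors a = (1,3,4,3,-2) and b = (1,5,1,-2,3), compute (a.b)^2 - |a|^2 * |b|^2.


a . b = 1*1 + 3*5 + 4*1 + 3*(-2) + (-2)*3
= 1 + 15 + 4 + (-6) + (-6) = 8
|a|^2 = 1^2 + 3^2 + 4^2 + 3^2 + (-2)^2 = 39
|b|^2 = 1^2 + 5^2 + 1^2 + (-2)^2 + 3^2 = 40
(a.b)^2 = 8^2 = 64
|a|^2 * |b|^2 = 39 * 40 = 1560
Result = 64 - 1560 = -1496


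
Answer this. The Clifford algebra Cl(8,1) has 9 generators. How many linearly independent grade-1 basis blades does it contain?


Number of grade-k basis blades in Cl(p,q) with n = p + q is C(n, k).
n = 8 + 1 = 9
C(9, 1) = 9! / (1! * 8!)
= 362880 / (1 * 40320)
= 9


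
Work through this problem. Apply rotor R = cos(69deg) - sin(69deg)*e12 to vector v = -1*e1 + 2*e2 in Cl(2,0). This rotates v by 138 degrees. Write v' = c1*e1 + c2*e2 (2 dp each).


Rotor R = cos(69deg) - sin(69deg)*e12
Rotation angle theta = 2 * 69 = 138 degrees
v' = R*v*~R rotates v by theta.
cos(138deg) = -0.7431, sin(138deg) = 0.6691
v'_1 = -1*cos(138deg) - 2*sin(138deg)
= -1*(-0.7431) - 2*0.6691
= -0.60
v'_2 = -1*sin(138deg) + 2*cos(138deg)
= -1*0.6691 + 2*(-0.7431)
= -2.16
v' = -0.60*e1 - 2.16*e2


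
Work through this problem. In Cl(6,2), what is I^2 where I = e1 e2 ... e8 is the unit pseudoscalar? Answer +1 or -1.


The pseudoscalar I = e1...e_n (product of all n generators) of Cl(p,q) satisfies I^2 = (-1)^(q + n(n-1)/2).
p = 6, q = 2, n = p + q = 8
n(n-1)/2 = 8 * 7 / 2 = 28
Exponent = q + n(n-1)/2 = 2 + 28 = 30
I^2 = (-1)^30 = +1


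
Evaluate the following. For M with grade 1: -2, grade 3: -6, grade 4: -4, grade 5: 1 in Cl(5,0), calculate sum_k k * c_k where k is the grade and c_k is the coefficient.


Grade-weighted sum = sum of grade_k * coefficient_k
1*(-2) = -2
3*(-6) = -18
4*(-4) = -16
5*1 = 5
Total = -2 + (-18) + (-16) + 5 = -31


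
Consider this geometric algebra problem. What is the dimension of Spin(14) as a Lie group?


Spin(n) double-covers SO(n); both have Lie algebra so(n) of dimension n(n-1)/2.
n = 14
n(n-1) = 14 * 13 = 182
dim Spin(14) = 182/2 = 91


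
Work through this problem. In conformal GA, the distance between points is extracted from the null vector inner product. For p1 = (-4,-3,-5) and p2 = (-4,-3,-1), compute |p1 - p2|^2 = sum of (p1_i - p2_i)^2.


p1 - p2 = (0, 0, -4)
|p1 - p2|^2 = 0^2 + 0^2 + (-4)^2
= 0 + 0 + 16
= 16


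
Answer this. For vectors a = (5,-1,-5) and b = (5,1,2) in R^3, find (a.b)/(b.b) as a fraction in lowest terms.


Projection coefficient = (a . b) / (b . b)
a . b = 5*5 + (-1)*1 + (-5)*2
= 25 + (-1) + (-10) = 14
b . b = 5^2 + 1^2 + 2^2
= 25 + 1 + 4 = 30
Coefficient = 14/30
In lowest terms: 7/15


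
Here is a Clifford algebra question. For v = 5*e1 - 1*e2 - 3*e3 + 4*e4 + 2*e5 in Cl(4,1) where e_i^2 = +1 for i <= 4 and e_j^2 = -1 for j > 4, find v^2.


v^2 = sum of c_i^2 * e_i^2
Positive signature terms (e_i^2 = +1): 5^2 + (-1)^2 + (-3)^2 + 4^2 = 51
Negative signature terms (e_j^2 = -1): 2^2 = 4
v^2 = 51 - 4 = 47


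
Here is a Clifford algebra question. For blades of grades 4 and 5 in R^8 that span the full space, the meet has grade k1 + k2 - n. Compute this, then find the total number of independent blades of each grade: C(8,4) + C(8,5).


Meet grade = grade(A) + grade(B) - n
= 4 + 5 - 8 = 1
C(8,4) = 70
C(8,5) = 56
dim_A + dim_B = 70 + 56 = 126


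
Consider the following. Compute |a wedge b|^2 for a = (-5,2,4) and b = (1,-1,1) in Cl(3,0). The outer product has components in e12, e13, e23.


a wedge b = (a1*b2 - a2*b1)*e12 + (a1*b3 - a3*b1)*e13 + (a2*b3 - a3*b2)*e23
e12 coeff: (-5)*(-1) - 2*1 = 5 - 2 = 3
e13 coeff: (-5)*1 - 4*1 = -5 - 4 = -9
e23 coeff: 2*1 - 4*(-1) = 2 - (-4) = 6
|a wedge b|^2 = 3^2 + (-9)^2 + 6^2
= 9 + 81 + 36
= 126


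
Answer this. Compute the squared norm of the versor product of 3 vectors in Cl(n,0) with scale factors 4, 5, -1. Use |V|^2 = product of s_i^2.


Each vector v_i has |v_i|^2 = s_i^2
Squared scales: 4^2 = 16, 5^2 = 25, (-1)^2 = 1
|V|^2 = 16 * 25 * 1
= 400


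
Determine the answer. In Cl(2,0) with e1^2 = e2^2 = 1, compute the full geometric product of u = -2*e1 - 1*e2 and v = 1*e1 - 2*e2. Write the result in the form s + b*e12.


Expand: (-2*e1 - 1*e2)(1*e1 - 2*e2)
= (-2)*1*e1e1 + (-2)*(-2)*e1e2 + (-1)*1*e2e1 + (-1)*(-2)*e2e2
Using e1^2 = e2^2 = 1, e2e1 = -e1e2:
Scalar part s = (-2)*1 + (-1)*(-2) = -2 + 2 = 0
Bivector part b = (-2)*(-2) - (-1)*1 = 4 - (-1) = 5
uv = 0 + 5*e12


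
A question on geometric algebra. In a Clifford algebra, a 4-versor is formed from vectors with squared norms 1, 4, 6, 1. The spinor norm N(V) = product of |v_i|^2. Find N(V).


Spinor norm N(V) = |v1|^2 * |v2|^2 * ... * |v4|^2
= 1 * 4 * 6 * 1
Running product: 1, 4, 24, 24
N(V) = 24


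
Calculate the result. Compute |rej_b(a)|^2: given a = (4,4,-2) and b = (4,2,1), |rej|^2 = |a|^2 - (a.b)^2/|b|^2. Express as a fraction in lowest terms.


|a|^2 = 4^2 + 4^2 + (-2)^2 = 36
|b|^2 = 4^2 + 2^2 + 1^2 = 21
a . b = 4*4 + 4*2 + (-2)*1 = 22
(a.b)^2 = 22^2 = 484
|rej|^2 = 36 - 484/21
= (756 - 484)/21
= 272/21
In lowest terms: 272/21


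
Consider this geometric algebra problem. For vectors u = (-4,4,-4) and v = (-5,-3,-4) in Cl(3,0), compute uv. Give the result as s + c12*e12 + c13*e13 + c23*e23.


In Cl(3,0): e_i^2 = 1, e_ie_j = -e_je_i for i != j.
Scalar part = u . v = (-4)*(-5) + 4*(-3) + (-4)*(-4)
= 20 + (-12) + 16 = 24
e12 coeff = (-4)*(-3) - 4*(-5) = 12 - (-20) = 32
e13 coeff = (-4)*(-4) - (-4)*(-5) = 16 - 20 = -4
e23 coeff = 4*(-4) - (-4)*(-3) = -16 - 12 = -28
uv = 24 + 32*e12 - 4*e13 - 28*e23


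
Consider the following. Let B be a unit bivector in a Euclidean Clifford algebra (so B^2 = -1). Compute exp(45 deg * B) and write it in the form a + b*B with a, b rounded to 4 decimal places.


For a unit bivector B with B^2 = -1, the exponential series gives
e^(theta*B) = cos(theta) + sin(theta)*B (the GA analogue of Euler's formula).
theta = 45 degrees = 0.785398 rad
cos(45 deg) = 0.7071
sin(45 deg) = 0.7071
exp(theta*B) = 0.7071 + 0.7071*B


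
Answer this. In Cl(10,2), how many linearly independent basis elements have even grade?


Even subalgebra dimension = 2^(n-1)
n = 10 + 2 = 12
2^(12 - 1) = 2^11 = 2048
Verification: sum of C(12,k) for even k = 1 + 66 + 495 + 924 + 495 + 66 + 1 = 2048
Result = 2048


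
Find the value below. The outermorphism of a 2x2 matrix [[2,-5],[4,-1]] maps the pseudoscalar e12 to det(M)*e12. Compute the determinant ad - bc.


The outermorphism of a linear map f sends e1^e2 to f(e1)^f(e2).
f(e1) = 2*e1 + 4*e2
f(e2) = -5*e1 - 1*e2
f(e1) ^ f(e2) = (2*e1 + 4*e2) ^ (-5*e1 - 1*e2)
= 2*(-1)*e12 + 4*(-5)*e21
= (-2 - (-20))*e12
= 18*e12
Coefficient = 18


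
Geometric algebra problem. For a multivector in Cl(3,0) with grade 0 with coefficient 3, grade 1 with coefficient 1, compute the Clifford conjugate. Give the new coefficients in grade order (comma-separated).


Clifford conjugate sign for grade k: (-1)^(k(k+1)/2)
Grade 0: (-1)^(0*1/2) = (-1)^0 = 1, coeff 3 -> 3
Grade 1: (-1)^(1*2/2) = (-1)^1 = -1, coeff 1 -> -1
Conjugated coefficients: 3, -1


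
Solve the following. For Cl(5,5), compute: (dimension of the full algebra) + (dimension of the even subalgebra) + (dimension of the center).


n = 5 + 5 = 10
Total dim = 2^10 = 1024
Even subalgebra dim = 2^9 = 512
n is even, so center dim = 1
Sum = 1024 + 512 + 1 = 1537


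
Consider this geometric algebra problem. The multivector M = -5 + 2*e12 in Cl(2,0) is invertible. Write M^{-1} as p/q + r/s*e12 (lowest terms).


M = -5 + 2*e12, where e12^2 = -1.
Since M commutes with its reverse ~M = a - b*e12, M * ~M = a^2 - b^2*e12^2 = a^2 + b^2.
So M^{-1} = ~M / (a^2 + b^2) = (a - b*e12)/(a^2 + b^2).
a^2 + b^2 = 25 + 4 = 29
Scalar part = -5/29 = -5/29
Bivector coeff = -2/29 = -2/29
M^{-1} = -5/29 - 2/29*e12


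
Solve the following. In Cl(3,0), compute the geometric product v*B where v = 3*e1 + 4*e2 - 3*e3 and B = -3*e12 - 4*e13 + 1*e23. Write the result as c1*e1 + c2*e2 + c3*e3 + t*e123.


vB has grade-1 (vector) and grade-3 (trivector) parts: vB = (v _| B) + (v ^ B).
Vector part <vB>_1:
  e1: -v2*b12 - v3*b13 = -(4)*(-3) - (-3)*(-4) = 0
  e2: v1*b12 - v3*b23 = (3)*(-3) - (-3)*(1) = -6
  e3: v1*b13 + v2*b23 = (3)*(-4) + (4)*(1) = -8
Trivector part <vB>_3:
  e123: v1*b23 - v2*b13 + v3*b12 = (3)*(1) - (4)*(-4) + (-3)*(-3) = 28
vB = 0*e1 - 6*e2 - 8*e3 + 28*e123


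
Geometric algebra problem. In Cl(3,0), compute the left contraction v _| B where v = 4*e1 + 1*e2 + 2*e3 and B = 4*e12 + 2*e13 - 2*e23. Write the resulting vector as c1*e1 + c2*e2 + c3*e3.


Left contraction v _| B = <vB>_1 (grade-1 part of the geometric product vB).
Using e1_|e12 = e2, e2_|e12 = -e1, e1_|e13 = e3, e3_|e13 = -e1, e2_|e23 = e3, e3_|e23 = -e2:
e1 coeff: -v2*b12 - v3*b13 = -(1)*(4) - (2)*(2) = -8
e2 coeff: v1*b12 - v3*b23 = (4)*(4) - (2)*(-2) = 20
e3 coeff: v1*b13 + v2*b23 = (4)*(2) + (1)*(-2) = 6
v _| B = -8*e1 + 20*e2 + 6*e3


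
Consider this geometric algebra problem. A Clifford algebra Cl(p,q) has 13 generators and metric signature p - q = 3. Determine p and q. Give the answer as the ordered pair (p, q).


We need p + q = 13 and p - q = 3.
Adding: 2p = 13 + 3 = 16, so p = 8.
Then q = 13 - 8 = 5.
(p, q) = (8, 5)


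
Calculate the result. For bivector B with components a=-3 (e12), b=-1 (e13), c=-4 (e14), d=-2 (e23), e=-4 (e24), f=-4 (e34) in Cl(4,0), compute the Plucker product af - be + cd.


Plucker relation: af - be + cd
a*f = (-3)*(-4) = 12
b*e = (-1)*(-4) = 4
c*d = (-4)*(-2) = 8
af - be + cd = 12 - 4 + 8
= 16


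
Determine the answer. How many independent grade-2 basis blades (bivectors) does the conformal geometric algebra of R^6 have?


The conformal model of R^6 uses Cl(7,1) with m = 6 + 2 = 8 generators.
Number of grade-2 blades = C(m, 2) = C(8, 2)
= 8*7/2 = 28


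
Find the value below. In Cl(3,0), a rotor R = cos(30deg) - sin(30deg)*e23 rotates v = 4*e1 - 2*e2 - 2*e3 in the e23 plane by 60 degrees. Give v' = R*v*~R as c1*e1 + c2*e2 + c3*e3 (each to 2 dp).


Rotor R = cos(30deg) - sin(30deg)*e23
Rotation angle theta = 2 * 30 = 60 degrees in the e23 plane (e2 -> e3).
The component perpendicular to the plane (e1) is invariant: v'_1 = v1 = 4.00
cos(60deg) = 0.5000, sin(60deg) = 0.8660
v'_2 = v2*cos(theta) - v3*sin(theta) = -2*0.5000 - (-2)*0.8660 = 0.73
v'_3 = v2*sin(theta) + v3*cos(theta) = -2*0.8660 + (-2)*0.5000 = -2.73
v' = 4.00*e1 + 0.73*e2 - 2.73*e3


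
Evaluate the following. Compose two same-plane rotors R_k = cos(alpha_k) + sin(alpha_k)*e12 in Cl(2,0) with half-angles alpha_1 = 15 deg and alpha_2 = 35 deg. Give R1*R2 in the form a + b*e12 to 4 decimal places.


Same-plane rotors commute and their half-angles add:
R1*R2 = cos(a1 + a2) + sin(a1 + a2)*e12.
a1 + a2 = 15 + 35 = 50 deg
cos(50 deg) = 0.6428
sin(50 deg) = 0.7660
R1*R2 = 0.6428 + 0.7660*e12


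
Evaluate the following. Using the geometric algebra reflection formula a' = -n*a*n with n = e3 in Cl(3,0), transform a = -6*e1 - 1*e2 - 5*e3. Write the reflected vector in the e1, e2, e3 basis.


Reflection formula: a' = -n*a*n, with n = e3 (unit vector, n^2 = 1).
For reflection through hyperplane perp to e3:
The component along e3 flips sign, others stay.
a = (-6, -1, -5)
a' = (-6, -1, 5)
a' = -6*e1 - 1*e2 + 5*e3


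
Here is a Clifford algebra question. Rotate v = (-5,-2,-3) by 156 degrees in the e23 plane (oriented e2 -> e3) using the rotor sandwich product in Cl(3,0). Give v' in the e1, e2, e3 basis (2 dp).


Rotor R = cos(78deg) - sin(78deg)*e23
Rotation angle theta = 2 * 78 = 156 degrees in the e23 plane (e2 -> e3).
The component perpendicular to the plane (e1) is invariant: v'_1 = v1 = -5.00
cos(156deg) = -0.9135, sin(156deg) = 0.4067
v'_2 = v2*cos(theta) - v3*sin(theta) = -2*(-0.9135) - (-3)*0.4067 = 3.05
v'_3 = v2*sin(theta) + v3*cos(theta) = -2*0.4067 + (-3)*(-0.9135) = 1.93
v' = -5.00*e1 + 3.05*e2 + 1.93*e3


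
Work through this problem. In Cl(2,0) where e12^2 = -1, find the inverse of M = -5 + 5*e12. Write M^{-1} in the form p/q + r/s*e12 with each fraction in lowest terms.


M = -5 + 5*e12, where e12^2 = -1.
Since M commutes with its reverse ~M = a - b*e12, M * ~M = a^2 - b^2*e12^2 = a^2 + b^2.
So M^{-1} = ~M / (a^2 + b^2) = (a - b*e12)/(a^2 + b^2).
a^2 + b^2 = 25 + 25 = 50
Scalar part = -5/50 = -1/10
Bivector coeff = -5/50 = -1/10
M^{-1} = -1/10 - 1/10*e12


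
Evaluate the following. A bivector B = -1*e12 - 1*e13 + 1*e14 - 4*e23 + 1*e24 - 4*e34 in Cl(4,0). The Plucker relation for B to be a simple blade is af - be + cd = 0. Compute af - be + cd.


Plucker relation: af - be + cd
a*f = (-1)*(-4) = 4
b*e = (-1)*1 = -1
c*d = 1*(-4) = -4
af - be + cd = 4 - (-1) + (-4)
= 1


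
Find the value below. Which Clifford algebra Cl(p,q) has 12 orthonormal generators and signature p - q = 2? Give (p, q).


We need p + q = 12 and p - q = 2.
Adding: 2p = 12 + 2 = 14, so p = 7.
Then q = 12 - 7 = 5.
(p, q) = (7, 5)


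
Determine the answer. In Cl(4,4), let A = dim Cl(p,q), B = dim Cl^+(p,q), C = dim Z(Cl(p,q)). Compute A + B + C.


n = 4 + 4 = 8
Total dim = 2^8 = 256
Even subalgebra dim = 2^7 = 128
n is even, so center dim = 1
Sum = 256 + 128 + 1 = 385


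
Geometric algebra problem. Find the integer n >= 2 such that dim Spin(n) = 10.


dim Spin(n) = dim so(n) = n(n-1)/2.
Solve n(n-1)/2 = 10, i.e. n^2 - n - 20 = 0.
Discriminant = 1 + 8*10 = 81
n = (1 + sqrt(81))/2 = (1 + 9)/2 = 5


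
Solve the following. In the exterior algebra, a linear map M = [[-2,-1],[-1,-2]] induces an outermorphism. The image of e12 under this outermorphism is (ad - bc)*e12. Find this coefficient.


The outermorphism of a linear map f sends e1^e2 to f(e1)^f(e2).
f(e1) = -2*e1 - 1*e2
f(e2) = -1*e1 - 2*e2
f(e1) ^ f(e2) = (-2*e1 - 1*e2) ^ (-1*e1 - 2*e2)
= (-2)*(-2)*e12 + (-1)*(-1)*e21
= (4 - 1)*e12
= 3*e12
Coefficient = 3


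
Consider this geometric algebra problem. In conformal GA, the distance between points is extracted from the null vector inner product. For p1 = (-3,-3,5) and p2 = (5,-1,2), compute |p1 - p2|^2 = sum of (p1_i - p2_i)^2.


p1 - p2 = (-8, -2, 3)
|p1 - p2|^2 = (-8)^2 + (-2)^2 + 3^2
= 64 + 4 + 9
= 77


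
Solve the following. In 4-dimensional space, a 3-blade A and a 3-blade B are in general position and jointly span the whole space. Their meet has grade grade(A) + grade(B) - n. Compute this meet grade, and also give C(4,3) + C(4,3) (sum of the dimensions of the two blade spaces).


Meet grade = grade(A) + grade(B) - n
= 3 + 3 - 4 = 2
C(4,3) = 4
C(4,3) = 4
dim_A + dim_B = 4 + 4 = 8


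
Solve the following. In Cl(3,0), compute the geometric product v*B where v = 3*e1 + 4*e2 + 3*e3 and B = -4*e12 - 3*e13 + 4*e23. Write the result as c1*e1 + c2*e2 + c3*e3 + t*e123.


vB has grade-1 (vector) and grade-3 (trivector) parts: vB = (v _| B) + (v ^ B).
Vector part <vB>_1:
  e1: -v2*b12 - v3*b13 = -(4)*(-4) - (3)*(-3) = 25
  e2: v1*b12 - v3*b23 = (3)*(-4) - (3)*(4) = -24
  e3: v1*b13 + v2*b23 = (3)*(-3) + (4)*(4) = 7
Trivector part <vB>_3:
  e123: v1*b23 - v2*b13 + v3*b12 = (3)*(4) - (4)*(-3) + (3)*(-4) = 12
vB = 25*e1 - 24*e2 + 7*e3 + 12*e123


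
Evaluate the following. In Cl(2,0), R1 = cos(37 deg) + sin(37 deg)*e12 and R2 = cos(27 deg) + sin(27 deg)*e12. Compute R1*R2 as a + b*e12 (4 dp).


Same-plane rotors commute and their half-angles add:
R1*R2 = cos(a1 + a2) + sin(a1 + a2)*e12.
a1 + a2 = 37 + 27 = 64 deg
cos(64 deg) = 0.4384
sin(64 deg) = 0.8988
R1*R2 = 0.4384 + 0.8988*e12


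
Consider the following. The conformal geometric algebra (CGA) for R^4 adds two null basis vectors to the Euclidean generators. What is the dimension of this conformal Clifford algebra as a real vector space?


The conformal model of R^4 uses Cl(5,1): the 4 Euclidean generators plus two extra orthogonal generators e+ (e+^2 = +1) and e- (e-^2 = -1), from which the null vectors e0, einf are built.
Number of generators m = 4 + 2 = 6.
dim Cl(p,q) = 2^m = 2^6 = 64


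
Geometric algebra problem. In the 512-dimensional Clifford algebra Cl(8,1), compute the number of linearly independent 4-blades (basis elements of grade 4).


Number of grade-k basis blades in Cl(p,q) with n = p + q is C(n, k).
n = 8 + 1 = 9
C(9, 4) = 9! / (4! * 5!)
= 362880 / (24 * 120)
= 126


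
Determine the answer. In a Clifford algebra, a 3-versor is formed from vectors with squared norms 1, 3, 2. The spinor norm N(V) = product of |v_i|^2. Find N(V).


Spinor norm N(V) = |v1|^2 * |v2|^2 * ... * |v3|^2
= 1 * 3 * 2
Running product: 1, 3, 6
N(V) = 6


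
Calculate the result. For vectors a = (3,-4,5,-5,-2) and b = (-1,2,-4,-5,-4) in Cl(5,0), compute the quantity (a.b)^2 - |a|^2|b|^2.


a . b = 3*(-1) + (-4)*2 + 5*(-4) + (-5)*(-5) + (-2)*(-4)
= -3 + (-8) + (-20) + 25 + 8 = 2
|a|^2 = 3^2 + (-4)^2 + 5^2 + (-5)^2 + (-2)^2 = 79
|b|^2 = (-1)^2 + 2^2 + (-4)^2 + (-5)^2 + (-4)^2 = 62
(a.b)^2 = 2^2 = 4
|a|^2 * |b|^2 = 79 * 62 = 4898
Result = 4 - 4898 = -4894


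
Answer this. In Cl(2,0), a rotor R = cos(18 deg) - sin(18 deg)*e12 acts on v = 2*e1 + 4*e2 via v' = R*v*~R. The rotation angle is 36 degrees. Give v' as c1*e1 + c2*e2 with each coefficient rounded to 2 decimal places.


Rotor R = cos(18deg) - sin(18deg)*e12
Rotation angle theta = 2 * 18 = 36 degrees
v' = R*v*~R rotates v by theta.
cos(36deg) = 0.8090, sin(36deg) = 0.5878
v'_1 = 2*cos(36deg) - 4*sin(36deg)
= 2*0.8090 - 4*0.5878
= -0.73
v'_2 = 2*sin(36deg) + 4*cos(36deg)
= 2*0.5878 + 4*0.8090
= 4.41
v' = -0.73*e1 + 4.41*e2


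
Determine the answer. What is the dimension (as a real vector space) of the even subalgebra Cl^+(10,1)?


Even subalgebra dimension = 2^(n-1)
n = 10 + 1 = 11
2^(11 - 1) = 2^10 = 1024
Verification: sum of C(11,k) for even k = 1 + 55 + 330 + 462 + 165 + 11 = 1024
Result = 1024


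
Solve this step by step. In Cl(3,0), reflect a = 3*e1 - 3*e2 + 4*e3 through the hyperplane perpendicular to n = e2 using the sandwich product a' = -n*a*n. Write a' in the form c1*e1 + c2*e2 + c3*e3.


Reflection formula: a' = -n*a*n, with n = e2 (unit vector, n^2 = 1).
For reflection through hyperplane perp to e2:
The component along e2 flips sign, others stay.
a = (3, -3, 4)
a' = (3, 3, 4)
a' = 3*e1 + 3*e2 + 4*e3


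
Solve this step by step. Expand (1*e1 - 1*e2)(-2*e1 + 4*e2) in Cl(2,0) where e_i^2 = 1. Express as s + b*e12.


Expand: (1*e1 - 1*e2)(-2*e1 + 4*e2)
= 1*(-2)*e1e1 + 1*4*e1e2 + (-1)*(-2)*e2e1 + (-1)*4*e2e2
Using e1^2 = e2^2 = 1, e2e1 = -e1e2:
Scalar part s = 1*(-2) + (-1)*4 = -2 + (-4) = -6
Bivector part b = 1*4 - (-1)*(-2) = 4 - 2 = 2
uv = -6 + 2*e12


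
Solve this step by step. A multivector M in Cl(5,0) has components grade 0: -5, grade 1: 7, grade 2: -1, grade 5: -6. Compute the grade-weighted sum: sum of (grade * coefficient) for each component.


Grade-weighted sum = sum of grade_k * coefficient_k
0*(-5) = 0
1*7 = 7
2*(-1) = -2
5*(-6) = -30
Total = 0 + 7 + (-2) + (-30) = -25


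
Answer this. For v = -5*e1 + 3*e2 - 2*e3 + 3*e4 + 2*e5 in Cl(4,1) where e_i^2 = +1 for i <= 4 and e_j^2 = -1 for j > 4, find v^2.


v^2 = sum of c_i^2 * e_i^2
Positive signature terms (e_i^2 = +1): (-5)^2 + 3^2 + (-2)^2 + 3^2 = 47
Negative signature terms (e_j^2 = -1): 2^2 = 4
v^2 = 47 - 4 = 43


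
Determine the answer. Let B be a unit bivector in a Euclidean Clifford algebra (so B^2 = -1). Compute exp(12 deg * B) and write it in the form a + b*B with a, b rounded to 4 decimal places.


For a unit bivector B with B^2 = -1, the exponential series gives
e^(theta*B) = cos(theta) + sin(theta)*B (the GA analogue of Euler's formula).
theta = 12 degrees = 0.20944 rad
cos(12 deg) = 0.9781
sin(12 deg) = 0.2079
exp(theta*B) = 0.9781 + 0.2079*B


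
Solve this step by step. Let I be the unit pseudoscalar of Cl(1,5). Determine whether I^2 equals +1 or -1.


The pseudoscalar I = e1...e_n (product of all n generators) of Cl(p,q) satisfies I^2 = (-1)^(q + n(n-1)/2).
p = 1, q = 5, n = p + q = 6
n(n-1)/2 = 6 * 5 / 2 = 15
Exponent = q + n(n-1)/2 = 5 + 15 = 20
I^2 = (-1)^20 = +1


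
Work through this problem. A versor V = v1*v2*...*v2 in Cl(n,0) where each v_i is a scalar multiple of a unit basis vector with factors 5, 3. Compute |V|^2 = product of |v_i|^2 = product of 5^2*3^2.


Each vector v_i has |v_i|^2 = s_i^2
Squared scales: 5^2 = 25, 3^2 = 9
|V|^2 = 25 * 9
= 225


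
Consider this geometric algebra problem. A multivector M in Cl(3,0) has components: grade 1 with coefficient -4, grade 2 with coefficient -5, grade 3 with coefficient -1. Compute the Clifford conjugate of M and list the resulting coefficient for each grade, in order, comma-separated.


Clifford conjugate sign for grade k: (-1)^(k(k+1)/2)
Grade 1: (-1)^(1*2/2) = (-1)^1 = -1, coeff -4 -> 4
Grade 2: (-1)^(2*3/2) = (-1)^3 = -1, coeff -5 -> 5
Grade 3: (-1)^(3*4/2) = (-1)^6 = 1, coeff -1 -> -1
Conjugated coefficients: 4, 5, -1


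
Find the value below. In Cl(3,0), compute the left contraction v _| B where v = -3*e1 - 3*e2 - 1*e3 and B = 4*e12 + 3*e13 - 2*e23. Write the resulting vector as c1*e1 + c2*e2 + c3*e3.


Left contraction v _| B = <vB>_1 (grade-1 part of the geometric product vB).
Using e1_|e12 = e2, e2_|e12 = -e1, e1_|e13 = e3, e3_|e13 = -e1, e2_|e23 = e3, e3_|e23 = -e2:
e1 coeff: -v2*b12 - v3*b13 = -(-3)*(4) - (-1)*(3) = 15
e2 coeff: v1*b12 - v3*b23 = (-3)*(4) - (-1)*(-2) = -14
e3 coeff: v1*b13 + v2*b23 = (-3)*(3) + (-3)*(-2) = -3
v _| B = 15*e1 - 14*e2 - 3*e3


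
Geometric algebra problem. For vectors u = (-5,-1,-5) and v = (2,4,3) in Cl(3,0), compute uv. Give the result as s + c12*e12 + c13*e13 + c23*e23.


In Cl(3,0): e_i^2 = 1, e_ie_j = -e_je_i for i != j.
Scalar part = u . v = (-5)*2 + (-1)*4 + (-5)*3
= -10 + (-4) + (-15) = -29
e12 coeff = (-5)*4 - (-1)*2 = -20 - (-2) = -18
e13 coeff = (-5)*3 - (-5)*2 = -15 - (-10) = -5
e23 coeff = (-1)*3 - (-5)*4 = -3 - (-20) = 17
uv = -29 - 18*e12 - 5*e13 + 17*e23


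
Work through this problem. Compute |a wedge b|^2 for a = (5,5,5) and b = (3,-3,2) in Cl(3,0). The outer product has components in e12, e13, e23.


a wedge b = (a1*b2 - a2*b1)*e12 + (a1*b3 - a3*b1)*e13 + (a2*b3 - a3*b2)*e23
e12 coeff: 5*(-3) - 5*3 = -15 - 15 = -30
e13 coeff: 5*2 - 5*3 = 10 - 15 = -5
e23 coeff: 5*2 - 5*(-3) = 10 - (-15) = 25
|a wedge b|^2 = (-30)^2 + (-5)^2 + 25^2
= 900 + 25 + 625
= 1550


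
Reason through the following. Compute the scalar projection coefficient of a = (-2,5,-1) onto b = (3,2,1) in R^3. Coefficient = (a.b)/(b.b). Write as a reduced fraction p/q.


Projection coefficient = (a . b) / (b . b)
a . b = (-2)*3 + 5*2 + (-1)*1
= -6 + 10 + (-1) = 3
b . b = 3^2 + 2^2 + 1^2
= 9 + 4 + 1 = 14
Coefficient = 3/14
In lowest terms: 3/14


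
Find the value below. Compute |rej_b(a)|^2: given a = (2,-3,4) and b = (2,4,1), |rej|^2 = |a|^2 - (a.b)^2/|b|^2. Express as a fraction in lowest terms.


|a|^2 = 2^2 + (-3)^2 + 4^2 = 29
|b|^2 = 2^2 + 4^2 + 1^2 = 21
a . b = 2*2 + (-3)*4 + 4*1 = -4
(a.b)^2 = (-4)^2 = 16
|rej|^2 = 29 - 16/21
= (609 - 16)/21
= 593/21
In lowest terms: 593/21


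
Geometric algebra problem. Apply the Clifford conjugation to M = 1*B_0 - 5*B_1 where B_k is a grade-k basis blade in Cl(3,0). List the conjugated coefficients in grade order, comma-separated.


Clifford conjugate sign for grade k: (-1)^(k(k+1)/2)
Grade 0: (-1)^(0*1/2) = (-1)^0 = 1, coeff 1 -> 1
Grade 1: (-1)^(1*2/2) = (-1)^1 = -1, coeff -5 -> 5
Conjugated coefficients: 1, 5


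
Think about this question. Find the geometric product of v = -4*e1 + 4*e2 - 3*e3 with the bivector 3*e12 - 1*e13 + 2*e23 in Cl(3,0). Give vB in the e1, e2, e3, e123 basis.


vB has grade-1 (vector) and grade-3 (trivector) parts: vB = (v _| B) + (v ^ B).
Vector part <vB>_1:
  e1: -v2*b12 - v3*b13 = -(4)*(3) - (-3)*(-1) = -15
  e2: v1*b12 - v3*b23 = (-4)*(3) - (-3)*(2) = -6
  e3: v1*b13 + v2*b23 = (-4)*(-1) + (4)*(2) = 12
Trivector part <vB>_3:
  e123: v1*b23 - v2*b13 + v3*b12 = (-4)*(2) - (4)*(-1) + (-3)*(3) = -13
vB = -15*e1 - 6*e2 + 12*e3 - 13*e123


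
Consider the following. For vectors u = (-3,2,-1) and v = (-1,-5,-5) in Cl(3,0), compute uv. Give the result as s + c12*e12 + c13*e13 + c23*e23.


In Cl(3,0): e_i^2 = 1, e_ie_j = -e_je_i for i != j.
Scalar part = u . v = (-3)*(-1) + 2*(-5) + (-1)*(-5)
= 3 + (-10) + 5 = -2
e12 coeff = (-3)*(-5) - 2*(-1) = 15 - (-2) = 17
e13 coeff = (-3)*(-5) - (-1)*(-1) = 15 - 1 = 14
e23 coeff = 2*(-5) - (-1)*(-5) = -10 - 5 = -15
uv = -2 + 17*e12 + 14*e13 - 15*e23


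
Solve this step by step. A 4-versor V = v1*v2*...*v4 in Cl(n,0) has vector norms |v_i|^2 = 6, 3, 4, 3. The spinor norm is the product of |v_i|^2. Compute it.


Spinor norm N(V) = |v1|^2 * |v2|^2 * ... * |v4|^2
= 6 * 3 * 4 * 3
Running product: 6, 18, 72, 216
N(V) = 216


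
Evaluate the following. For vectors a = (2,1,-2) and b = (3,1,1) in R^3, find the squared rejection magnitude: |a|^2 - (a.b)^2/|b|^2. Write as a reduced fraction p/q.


|a|^2 = 2^2 + 1^2 + (-2)^2 = 9
|b|^2 = 3^2 + 1^2 + 1^2 = 11
a . b = 2*3 + 1*1 + (-2)*1 = 5
(a.b)^2 = 5^2 = 25
|rej|^2 = 9 - 25/11
= (99 - 25)/11
= 74/11
In lowest terms: 74/11


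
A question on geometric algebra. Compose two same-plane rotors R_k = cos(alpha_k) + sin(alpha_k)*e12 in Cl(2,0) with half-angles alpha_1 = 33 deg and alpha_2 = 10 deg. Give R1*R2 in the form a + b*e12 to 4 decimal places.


Same-plane rotors commute and their half-angles add:
R1*R2 = cos(a1 + a2) + sin(a1 + a2)*e12.
a1 + a2 = 33 + 10 = 43 deg
cos(43 deg) = 0.7314
sin(43 deg) = 0.6820
R1*R2 = 0.7314 + 0.6820*e12


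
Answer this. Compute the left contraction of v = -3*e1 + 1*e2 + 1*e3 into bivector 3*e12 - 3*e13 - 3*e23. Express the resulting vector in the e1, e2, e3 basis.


Left contraction v _| B = <vB>_1 (grade-1 part of the geometric product vB).
Using e1_|e12 = e2, e2_|e12 = -e1, e1_|e13 = e3, e3_|e13 = -e1, e2_|e23 = e3, e3_|e23 = -e2:
e1 coeff: -v2*b12 - v3*b13 = -(1)*(3) - (1)*(-3) = 0
e2 coeff: v1*b12 - v3*b23 = (-3)*(3) - (1)*(-3) = -6
e3 coeff: v1*b13 + v2*b23 = (-3)*(-3) + (1)*(-3) = 6
v _| B = 0*e1 - 6*e2 + 6*e3


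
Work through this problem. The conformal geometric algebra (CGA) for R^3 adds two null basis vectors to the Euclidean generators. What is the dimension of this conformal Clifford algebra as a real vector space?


The conformal model of R^3 uses Cl(4,1): the 3 Euclidean generators plus two extra orthogonal generators e+ (e+^2 = +1) and e- (e-^2 = -1), from which the null vectors e0, einf are built.
Number of generators m = 3 + 2 = 5.
dim Cl(p,q) = 2^m = 2^5 = 32


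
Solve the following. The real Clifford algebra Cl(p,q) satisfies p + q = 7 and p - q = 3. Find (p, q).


We need p + q = 7 and p - q = 3.
Adding: 2p = 7 + 3 = 10, so p = 5.
Then q = 7 - 5 = 2.
(p, q) = (5, 2)


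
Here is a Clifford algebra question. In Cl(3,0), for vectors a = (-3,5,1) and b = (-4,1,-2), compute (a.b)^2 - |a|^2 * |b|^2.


a . b = (-3)*(-4) + 5*1 + 1*(-2)
= 12 + 5 + (-2) = 15
|a|^2 = (-3)^2 + 5^2 + 1^2 = 35
|b|^2 = (-4)^2 + 1^2 + (-2)^2 = 21
(a.b)^2 = 15^2 = 225
|a|^2 * |b|^2 = 35 * 21 = 735
Result = 225 - 735 = -510


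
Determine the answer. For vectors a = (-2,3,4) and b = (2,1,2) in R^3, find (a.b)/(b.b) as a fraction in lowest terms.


Projection coefficient = (a . b) / (b . b)
a . b = (-2)*2 + 3*1 + 4*2
= -4 + 3 + 8 = 7
b . b = 2^2 + 1^2 + 2^2
= 4 + 1 + 4 = 9
Coefficient = 7/9
In lowest terms: 7/9


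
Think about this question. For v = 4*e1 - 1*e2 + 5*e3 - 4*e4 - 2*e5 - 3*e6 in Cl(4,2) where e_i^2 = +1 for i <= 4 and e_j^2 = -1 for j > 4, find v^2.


v^2 = sum of c_i^2 * e_i^2
Positive signature terms (e_i^2 = +1): 4^2 + (-1)^2 + 5^2 + (-4)^2 = 58
Negative signature terms (e_j^2 = -1): (-2)^2 + (-3)^2 = 13
v^2 = 58 - 13 = 45


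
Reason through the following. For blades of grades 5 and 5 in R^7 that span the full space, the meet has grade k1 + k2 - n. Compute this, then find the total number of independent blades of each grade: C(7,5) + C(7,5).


Meet grade = grade(A) + grade(B) - n
= 5 + 5 - 7 = 3
C(7,5) = 21
C(7,5) = 21
dim_A + dim_B = 21 + 21 = 42


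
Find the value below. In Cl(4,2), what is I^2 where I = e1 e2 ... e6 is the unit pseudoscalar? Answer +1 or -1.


The pseudoscalar I = e1...e_n (product of all n generators) of Cl(p,q) satisfies I^2 = (-1)^(q + n(n-1)/2).
p = 4, q = 2, n = p + q = 6
n(n-1)/2 = 6 * 5 / 2 = 15
Exponent = q + n(n-1)/2 = 2 + 15 = 17
I^2 = (-1)^17 = -1


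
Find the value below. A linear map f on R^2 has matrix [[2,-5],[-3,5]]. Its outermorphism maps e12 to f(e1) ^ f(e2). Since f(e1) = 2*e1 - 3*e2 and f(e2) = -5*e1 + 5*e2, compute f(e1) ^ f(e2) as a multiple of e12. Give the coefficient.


The outermorphism of a linear map f sends e1^e2 to f(e1)^f(e2).
f(e1) = 2*e1 - 3*e2
f(e2) = -5*e1 + 5*e2
f(e1) ^ f(e2) = (2*e1 - 3*e2) ^ (-5*e1 + 5*e2)
= 2*5*e12 + (-3)*(-5)*e21
= (10 - 15)*e12
= -5*e12
Coefficient = -5


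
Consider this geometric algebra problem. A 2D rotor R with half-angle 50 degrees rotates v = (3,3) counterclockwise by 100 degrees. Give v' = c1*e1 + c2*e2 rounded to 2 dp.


Rotor R = cos(50deg) - sin(50deg)*e12
Rotation angle theta = 2 * 50 = 100 degrees
v' = R*v*~R rotates v by theta.
cos(100deg) = -0.1736, sin(100deg) = 0.9848
v'_1 = 3*cos(100deg) - 3*sin(100deg)
= 3*(-0.1736) - 3*0.9848
= -3.48
v'_2 = 3*sin(100deg) + 3*cos(100deg)
= 3*0.9848 + 3*(-0.1736)
= 2.43
v' = -3.48*e1 + 2.43*e2


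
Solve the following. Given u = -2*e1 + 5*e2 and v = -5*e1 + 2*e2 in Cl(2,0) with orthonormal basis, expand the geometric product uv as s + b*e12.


Expand: (-2*e1 + 5*e2)(-5*e1 + 2*e2)
= (-2)*(-5)*e1e1 + (-2)*2*e1e2 + 5*(-5)*e2e1 + 5*2*e2e2
Using e1^2 = e2^2 = 1, e2e1 = -e1e2:
Scalar part s = (-2)*(-5) + 5*2 = 10 + 10 = 20
Bivector part b = (-2)*2 - 5*(-5) = -4 - (-25) = 21
uv = 20 + 21*e12


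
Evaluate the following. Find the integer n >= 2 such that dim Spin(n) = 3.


dim Spin(n) = dim so(n) = n(n-1)/2.
Solve n(n-1)/2 = 3, i.e. n^2 - n - 6 = 0.
Discriminant = 1 + 8*3 = 25
n = (1 + sqrt(25))/2 = (1 + 5)/2 = 3


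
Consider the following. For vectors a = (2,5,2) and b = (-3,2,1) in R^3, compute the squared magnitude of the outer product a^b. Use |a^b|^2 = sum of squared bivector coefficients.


a wedge b = (a1*b2 - a2*b1)*e12 + (a1*b3 - a3*b1)*e13 + (a2*b3 - a3*b2)*e23
e12 coeff: 2*2 - 5*(-3) = 4 - (-15) = 19
e13 coeff: 2*1 - 2*(-3) = 2 - (-6) = 8
e23 coeff: 5*1 - 2*2 = 5 - 4 = 1
|a wedge b|^2 = 19^2 + 8^2 + 1^2
= 361 + 64 + 1
= 426


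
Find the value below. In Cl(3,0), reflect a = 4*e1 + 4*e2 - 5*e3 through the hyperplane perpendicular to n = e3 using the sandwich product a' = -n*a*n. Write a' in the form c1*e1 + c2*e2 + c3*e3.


Reflection formula: a' = -n*a*n, with n = e3 (unit vector, n^2 = 1).
For reflection through hyperplane perp to e3:
The component along e3 flips sign, others stay.
a = (4, 4, -5)
a' = (4, 4, 5)
a' = 4*e1 + 4*e2 + 5*e3


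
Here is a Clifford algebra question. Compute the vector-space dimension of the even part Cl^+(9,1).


Even subalgebra dimension = 2^(n-1)
n = 9 + 1 = 10
2^(10 - 1) = 2^9 = 512
Verification: sum of C(10,k) for even k = 1 + 45 + 210 + 210 + 45 + 1 = 512
Result = 512


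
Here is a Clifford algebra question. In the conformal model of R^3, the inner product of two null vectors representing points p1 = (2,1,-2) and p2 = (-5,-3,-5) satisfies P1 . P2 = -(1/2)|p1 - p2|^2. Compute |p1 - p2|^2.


p1 - p2 = (7, 4, 3)
|p1 - p2|^2 = 7^2 + 4^2 + 3^2
= 49 + 16 + 9
= 74


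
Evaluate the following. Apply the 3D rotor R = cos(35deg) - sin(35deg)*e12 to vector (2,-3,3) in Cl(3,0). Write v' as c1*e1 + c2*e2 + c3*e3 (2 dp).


Rotor R = cos(35deg) - sin(35deg)*e12
Rotation angle theta = 2 * 35 = 70 degrees in the e12 plane (e1 -> e2).
The component perpendicular to the plane (e3) is invariant: v'_3 = v3 = 3.00
cos(70deg) = 0.3420, sin(70deg) = 0.9397
v'_1 = v1*cos(theta) - v2*sin(theta) = 2*0.3420 - (-3)*0.9397 = 3.50
v'_2 = v1*sin(theta) + v2*cos(theta) = 2*0.9397 + (-3)*0.3420 = 0.85
v' = 3.50*e1 + 0.85*e2 + 3.00*e3


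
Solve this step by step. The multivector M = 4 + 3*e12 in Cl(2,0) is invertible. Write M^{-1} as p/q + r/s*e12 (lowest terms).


M = 4 + 3*e12, where e12^2 = -1.
Since M commutes with its reverse ~M = a - b*e12, M * ~M = a^2 - b^2*e12^2 = a^2 + b^2.
So M^{-1} = ~M / (a^2 + b^2) = (a - b*e12)/(a^2 + b^2).
a^2 + b^2 = 16 + 9 = 25
Scalar part = 4/25 = 4/25
Bivector coeff = -3/25 = -3/25
M^{-1} = 4/25 - 3/25*e12


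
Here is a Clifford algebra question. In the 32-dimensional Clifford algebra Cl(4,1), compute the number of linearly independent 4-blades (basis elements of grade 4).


Number of grade-k basis blades in Cl(p,q) with n = p + q is C(n, k).
n = 4 + 1 = 5
C(5, 4) = 5! / (4! * 1!)
= 120 / (24 * 1)
= 5


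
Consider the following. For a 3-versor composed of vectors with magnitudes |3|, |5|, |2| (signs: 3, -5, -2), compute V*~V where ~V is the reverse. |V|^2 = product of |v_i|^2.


Each vector v_i has |v_i|^2 = s_i^2
Squared scales: 3^2 = 9, (-5)^2 = 25, (-2)^2 = 4
|V|^2 = 9 * 25 * 4
= 900


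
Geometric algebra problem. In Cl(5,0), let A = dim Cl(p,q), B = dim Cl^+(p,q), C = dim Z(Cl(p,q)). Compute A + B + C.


n = 5 + 0 = 5
Total dim = 2^5 = 32
Even subalgebra dim = 2^4 = 16
n is odd, so center dim = 2
Sum = 32 + 16 + 2 = 50


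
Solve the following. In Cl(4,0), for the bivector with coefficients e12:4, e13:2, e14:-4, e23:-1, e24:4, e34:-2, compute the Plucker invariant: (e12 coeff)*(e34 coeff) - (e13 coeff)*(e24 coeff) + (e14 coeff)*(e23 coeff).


Plucker relation: af - be + cd
a*f = 4*(-2) = -8
b*e = 2*4 = 8
c*d = (-4)*(-1) = 4
af - be + cd = -8 - 8 + 4
= -12


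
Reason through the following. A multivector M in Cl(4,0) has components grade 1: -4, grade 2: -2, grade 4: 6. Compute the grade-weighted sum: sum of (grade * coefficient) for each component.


Grade-weighted sum = sum of grade_k * coefficient_k
1*(-4) = -4
2*(-2) = -4
4*6 = 24
Total = -4 + (-4) + 24 = 16


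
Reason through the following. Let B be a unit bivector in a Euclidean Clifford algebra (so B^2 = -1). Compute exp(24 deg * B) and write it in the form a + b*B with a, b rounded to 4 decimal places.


For a unit bivector B with B^2 = -1, the exponential series gives
e^(theta*B) = cos(theta) + sin(theta)*B (the GA analogue of Euler's formula).
theta = 24 degrees = 0.418879 rad
cos(24 deg) = 0.9135
sin(24 deg) = 0.4067
exp(theta*B) = 0.9135 + 0.4067*B


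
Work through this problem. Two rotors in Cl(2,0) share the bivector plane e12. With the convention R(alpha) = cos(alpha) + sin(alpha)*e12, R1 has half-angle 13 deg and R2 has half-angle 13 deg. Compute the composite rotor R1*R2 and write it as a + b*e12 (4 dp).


Same-plane rotors commute and their half-angles add:
R1*R2 = cos(a1 + a2) + sin(a1 + a2)*e12.
a1 + a2 = 13 + 13 = 26 deg
cos(26 deg) = 0.8988
sin(26 deg) = 0.4384
R1*R2 = 0.8988 + 0.4384*e12


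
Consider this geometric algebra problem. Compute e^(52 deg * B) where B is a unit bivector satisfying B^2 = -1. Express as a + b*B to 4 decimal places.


For a unit bivector B with B^2 = -1, the exponential series gives
e^(theta*B) = cos(theta) + sin(theta)*B (the GA analogue of Euler's formula).
theta = 52 degrees = 0.907571 rad
cos(52 deg) = 0.6157
sin(52 deg) = 0.7880
exp(theta*B) = 0.6157 + 0.7880*B


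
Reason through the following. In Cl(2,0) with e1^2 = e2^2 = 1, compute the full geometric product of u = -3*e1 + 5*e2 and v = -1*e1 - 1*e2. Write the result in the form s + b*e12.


Expand: (-3*e1 + 5*e2)(-1*e1 - 1*e2)
= (-3)*(-1)*e1e1 + (-3)*(-1)*e1e2 + 5*(-1)*e2e1 + 5*(-1)*e2e2
Using e1^2 = e2^2 = 1, e2e1 = -e1e2:
Scalar part s = (-3)*(-1) + 5*(-1) = 3 + (-5) = -2
Bivector part b = (-3)*(-1) - 5*(-1) = 3 - (-5) = 8
uv = -2 + 8*e12


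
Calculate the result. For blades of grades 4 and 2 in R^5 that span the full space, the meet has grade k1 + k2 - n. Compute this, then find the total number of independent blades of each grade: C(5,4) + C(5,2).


Meet grade = grade(A) + grade(B) - n
= 4 + 2 - 5 = 1
C(5,4) = 5
C(5,2) = 10
dim_A + dim_B = 5 + 10 = 15


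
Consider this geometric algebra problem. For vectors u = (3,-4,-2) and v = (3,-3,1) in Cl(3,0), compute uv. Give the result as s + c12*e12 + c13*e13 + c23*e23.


In Cl(3,0): e_i^2 = 1, e_ie_j = -e_je_i for i != j.
Scalar part = u . v = 3*3 + (-4)*(-3) + (-2)*1
= 9 + 12 + (-2) = 19
e12 coeff = 3*(-3) - (-4)*3 = -9 - (-12) = 3
e13 coeff = 3*1 - (-2)*3 = 3 - (-6) = 9
e23 coeff = (-4)*1 - (-2)*(-3) = -4 - 6 = -10
uv = 19 + 3*e12 + 9*e13 - 10*e23


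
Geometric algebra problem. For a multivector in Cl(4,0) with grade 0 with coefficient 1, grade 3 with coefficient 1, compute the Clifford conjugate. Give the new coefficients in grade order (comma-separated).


Clifford conjugate sign for grade k: (-1)^(k(k+1)/2)
Grade 0: (-1)^(0*1/2) = (-1)^0 = 1, coeff 1 -> 1
Grade 3: (-1)^(3*4/2) = (-1)^6 = 1, coeff 1 -> 1
Conjugated coefficients: 1, 1
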